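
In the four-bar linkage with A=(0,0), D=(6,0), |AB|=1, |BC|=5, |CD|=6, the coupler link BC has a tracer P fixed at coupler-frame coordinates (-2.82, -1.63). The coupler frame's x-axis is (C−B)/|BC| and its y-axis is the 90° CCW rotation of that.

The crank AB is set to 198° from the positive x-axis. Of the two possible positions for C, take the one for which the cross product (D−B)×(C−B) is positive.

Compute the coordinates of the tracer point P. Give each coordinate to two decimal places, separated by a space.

A=(0,0), D=(6.00,0)
B = A + 1.00·(cos198°, sin198°) = (-0.9511, -0.3090)
|BD| = 6.9579
circle(B,5.00) ∩ circle(D,6.00): a=2.6885, h=4.2157
  candidates: C₊=(1.5476,4.0219) cross=29.332; C₋=(1.9220,-4.4011) cross=-29.332
  mode + wants cross > 0 → take C=(1.5476,4.0219) (cross=29.332)
ex = (C−B)/|BC| = (0.4997,0.8662); ey = (-0.8662,0.4997)
P = B + -2.82·ex + -1.63·ey = (-0.9484,-3.5662)

-0.95 -3.57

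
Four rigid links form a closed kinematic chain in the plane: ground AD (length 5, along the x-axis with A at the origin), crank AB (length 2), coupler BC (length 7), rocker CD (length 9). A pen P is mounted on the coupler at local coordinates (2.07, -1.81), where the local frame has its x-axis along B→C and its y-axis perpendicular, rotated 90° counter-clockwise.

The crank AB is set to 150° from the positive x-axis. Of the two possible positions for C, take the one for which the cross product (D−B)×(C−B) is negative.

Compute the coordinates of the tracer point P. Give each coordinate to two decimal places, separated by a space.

A=(0,0), D=(5.00,0)
B = A + 2.00·(cos150°, sin150°) = (-1.7321, 1.0000)
|BD| = 6.8059
circle(B,7.00) ∩ circle(D,9.00): a=1.0521, h=6.9205
  candidates: C₊=(0.3254,7.6908) cross=47.100; C₋=(-1.7082,-6.0000) cross=-47.100
  mode - wants cross < 0 → take C=(-1.7082,-6.0000) (cross=-47.100)
ex = (C−B)/|BC| = (0.0034,-1.0000); ey = (1.0000,0.0034)
P = B + 2.07·ex + -1.81·ey = (-3.5350,-1.0761)

-3.53 -1.08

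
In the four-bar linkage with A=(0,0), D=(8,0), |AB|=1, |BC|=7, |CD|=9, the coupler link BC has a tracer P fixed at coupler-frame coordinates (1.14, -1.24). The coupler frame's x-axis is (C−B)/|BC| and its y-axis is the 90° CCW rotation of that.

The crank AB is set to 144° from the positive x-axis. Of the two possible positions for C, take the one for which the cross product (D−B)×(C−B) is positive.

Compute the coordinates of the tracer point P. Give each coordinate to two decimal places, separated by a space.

A=(0,0), D=(8.00,0)
B = A + 1.00·(cos144°, sin144°) = (-0.8090, 0.5878)
|BD| = 8.8286
circle(B,7.00) ∩ circle(D,9.00): a=2.6020, h=6.4984
  candidates: C₊=(2.2199,6.8986) cross=57.372; C₋=(1.3546,-6.0695) cross=-57.372
  mode + wants cross > 0 → take C=(2.2199,6.8986) (cross=57.372)
ex = (C−B)/|BC| = (0.4327,0.9015); ey = (-0.9015,0.4327)
P = B + 1.14·ex + -1.24·ey = (0.8022,1.0790)

0.80 1.08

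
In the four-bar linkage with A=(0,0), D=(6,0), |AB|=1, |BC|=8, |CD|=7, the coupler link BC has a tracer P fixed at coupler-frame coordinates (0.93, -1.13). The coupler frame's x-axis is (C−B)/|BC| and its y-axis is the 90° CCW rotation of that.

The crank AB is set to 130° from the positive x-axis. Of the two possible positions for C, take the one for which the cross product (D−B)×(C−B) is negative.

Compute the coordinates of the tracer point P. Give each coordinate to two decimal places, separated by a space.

-1.22 -0.58

A=(0,0), D=(6.00,0)
B = A + 1.00·(cos130°, sin130°) = (-0.6428, 0.7660)
|BD| = 6.6868
circle(B,8.00) ∩ circle(D,7.00): a=4.4650, h=6.6380
  candidates: C₊=(4.5533,6.8489) cross=44.387; C₋=(3.0324,-6.3398) cross=-44.387
  mode - wants cross < 0 → take C=(3.0324,-6.3398) (cross=-44.387)
ex = (C−B)/|BC| = (0.4594,-0.8882); ey = (0.8882,0.4594)
P = B + 0.93·ex + -1.13·ey = (-1.2193,-0.5791)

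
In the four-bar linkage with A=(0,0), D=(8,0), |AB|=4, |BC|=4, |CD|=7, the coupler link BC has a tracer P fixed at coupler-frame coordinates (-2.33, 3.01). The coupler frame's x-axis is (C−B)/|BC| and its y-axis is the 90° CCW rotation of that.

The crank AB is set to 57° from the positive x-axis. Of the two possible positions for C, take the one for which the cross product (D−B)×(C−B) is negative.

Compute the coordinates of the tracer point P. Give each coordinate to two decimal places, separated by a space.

5.74 4.71

A=(0,0), D=(8.00,0)
B = A + 4.00·(cos57°, sin57°) = (2.1786, 3.3547)
|BD| = 6.7189
circle(B,4.00) ∩ circle(D,7.00): a=0.9037, h=3.8966
  candidates: C₊=(4.9071,6.2796) cross=26.181; C₋=(1.0160,-0.4726) cross=-26.181
  mode - wants cross < 0 → take C=(1.0160,-0.4726) (cross=-26.181)
ex = (C−B)/|BC| = (-0.2906,-0.9568); ey = (0.9568,-0.2906)
P = B + -2.33·ex + 3.01·ey = (5.7358,4.7093)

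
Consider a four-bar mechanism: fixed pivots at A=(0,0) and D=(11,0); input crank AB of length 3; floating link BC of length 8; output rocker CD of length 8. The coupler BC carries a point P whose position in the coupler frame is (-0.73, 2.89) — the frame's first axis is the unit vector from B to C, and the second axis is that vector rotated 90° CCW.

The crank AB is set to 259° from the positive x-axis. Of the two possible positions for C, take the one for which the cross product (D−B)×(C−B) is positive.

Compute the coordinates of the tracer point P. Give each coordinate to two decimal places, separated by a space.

-3.38 -1.93

A=(0,0), D=(11.00,0)
B = A + 3.00·(cos259°, sin259°) = (-0.5724, -2.9449)
|BD| = 11.9412
circle(B,8.00) ∩ circle(D,8.00): a=5.9706, h=5.3246
  candidates: C₊=(3.9007,3.6877) cross=63.583; C₋=(6.5269,-6.6326) cross=-63.583
  mode + wants cross > 0 → take C=(3.9007,3.6877) (cross=63.583)
ex = (C−B)/|BC| = (0.5591,0.8291); ey = (-0.8291,0.5591)
P = B + -0.73·ex + 2.89·ey = (-3.3766,-1.9342)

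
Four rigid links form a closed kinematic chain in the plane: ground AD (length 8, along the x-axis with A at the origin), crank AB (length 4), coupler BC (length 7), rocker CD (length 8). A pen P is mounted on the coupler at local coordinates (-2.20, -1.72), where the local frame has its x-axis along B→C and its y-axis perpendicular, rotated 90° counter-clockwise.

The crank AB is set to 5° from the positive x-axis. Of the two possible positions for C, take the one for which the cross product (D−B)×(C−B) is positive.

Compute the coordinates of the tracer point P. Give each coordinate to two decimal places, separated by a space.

5.46 -2.02

A=(0,0), D=(8.00,0)
B = A + 4.00·(cos5°, sin5°) = (3.9848, 0.3486)
|BD| = 4.0303
circle(B,7.00) ∩ circle(D,8.00): a=0.1543, h=6.9983
  candidates: C₊=(4.7438,7.3073) cross=28.205; C₋=(3.5331,-6.6368) cross=-28.205
  mode + wants cross > 0 → take C=(4.7438,7.3073) (cross=28.205)
ex = (C−B)/|BC| = (0.1084,0.9941); ey = (-0.9941,0.1084)
P = B + -2.20·ex + -1.72·ey = (5.4561,-2.0249)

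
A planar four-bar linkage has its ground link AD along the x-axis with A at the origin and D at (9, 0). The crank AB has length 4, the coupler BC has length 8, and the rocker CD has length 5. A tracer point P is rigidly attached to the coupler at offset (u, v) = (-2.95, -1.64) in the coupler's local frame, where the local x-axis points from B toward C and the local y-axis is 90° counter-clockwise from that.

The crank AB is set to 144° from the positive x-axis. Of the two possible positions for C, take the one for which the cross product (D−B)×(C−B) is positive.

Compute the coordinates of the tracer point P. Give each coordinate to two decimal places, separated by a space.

A=(0,0), D=(9.00,0)
B = A + 4.00·(cos144°, sin144°) = (-3.2361, 2.3511)
|BD| = 12.4599
circle(B,8.00) ∩ circle(D,5.00): a=7.7950, h=1.7996
  candidates: C₊=(4.7584,2.6475) cross=22.422; C₋=(4.0793,-0.8870) cross=-22.422
  mode + wants cross > 0 → take C=(4.7584,2.6475) (cross=22.422)
ex = (C−B)/|BC| = (0.9993,0.0370); ey = (-0.0370,0.9993)
P = B + -2.95·ex + -1.64·ey = (-6.1233,0.6030)

-6.12 0.60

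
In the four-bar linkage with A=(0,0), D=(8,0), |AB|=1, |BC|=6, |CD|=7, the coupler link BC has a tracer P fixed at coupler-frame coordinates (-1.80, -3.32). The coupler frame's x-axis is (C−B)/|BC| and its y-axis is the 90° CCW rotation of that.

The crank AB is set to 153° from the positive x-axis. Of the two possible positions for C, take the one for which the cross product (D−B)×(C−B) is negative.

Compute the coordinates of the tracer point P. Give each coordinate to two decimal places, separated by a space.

-4.64 -0.00

A=(0,0), D=(8.00,0)
B = A + 1.00·(cos153°, sin153°) = (-0.8910, 0.4540)
|BD| = 8.9026
circle(B,6.00) ∩ circle(D,7.00): a=3.7212, h=4.7067
  candidates: C₊=(3.0653,4.9648) cross=41.902; C₋=(2.5853,-4.4363) cross=-41.902
  mode - wants cross < 0 → take C=(2.5853,-4.4363) (cross=-41.902)
ex = (C−B)/|BC| = (0.5794,-0.8151); ey = (0.8151,0.5794)
P = B + -1.80·ex + -3.32·ey = (-4.6399,-0.0025)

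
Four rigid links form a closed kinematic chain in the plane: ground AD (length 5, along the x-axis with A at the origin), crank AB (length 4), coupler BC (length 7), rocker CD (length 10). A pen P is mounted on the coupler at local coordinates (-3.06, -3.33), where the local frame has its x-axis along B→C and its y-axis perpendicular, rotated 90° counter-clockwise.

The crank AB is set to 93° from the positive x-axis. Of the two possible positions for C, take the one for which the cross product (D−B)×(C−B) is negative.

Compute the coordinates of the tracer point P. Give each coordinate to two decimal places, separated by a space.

-0.60 8.50

A=(0,0), D=(5.00,0)
B = A + 4.00·(cos93°, sin93°) = (-0.2093, 3.9945)
|BD| = 6.5646
circle(B,7.00) ∩ circle(D,10.00): a=-0.6022, h=6.9740
  candidates: C₊=(3.5565,9.8953) cross=45.782; C₋=(-4.9309,-1.1733) cross=-45.782
  mode - wants cross < 0 → take C=(-4.9309,-1.1733) (cross=-45.782)
ex = (C−B)/|BC| = (-0.6745,-0.7383); ey = (0.7383,-0.6745)
P = B + -3.06·ex + -3.33·ey = (-0.6038,8.4997)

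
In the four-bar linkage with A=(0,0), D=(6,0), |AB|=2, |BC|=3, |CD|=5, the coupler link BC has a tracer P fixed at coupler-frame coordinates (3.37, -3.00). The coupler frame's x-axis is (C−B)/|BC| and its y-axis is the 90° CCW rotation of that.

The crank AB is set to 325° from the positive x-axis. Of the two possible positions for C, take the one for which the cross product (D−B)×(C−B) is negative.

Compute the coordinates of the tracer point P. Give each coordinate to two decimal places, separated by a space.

A=(0,0), D=(6.00,0)
B = A + 2.00·(cos325°, sin325°) = (1.6383, -1.1472)
|BD| = 4.5100
circle(B,3.00) ∩ circle(D,5.00): a=0.4812, h=2.9612
  candidates: C₊=(1.3505,1.8390) cross=13.355; C₋=(2.8569,-3.8885) cross=-13.355
  mode - wants cross < 0 → take C=(2.8569,-3.8885) (cross=-13.355)
ex = (C−B)/|BC| = (0.4062,-0.9138); ey = (0.9138,0.4062)
P = B + 3.37·ex + -3.00·ey = (0.2658,-5.4452)

0.27 -5.45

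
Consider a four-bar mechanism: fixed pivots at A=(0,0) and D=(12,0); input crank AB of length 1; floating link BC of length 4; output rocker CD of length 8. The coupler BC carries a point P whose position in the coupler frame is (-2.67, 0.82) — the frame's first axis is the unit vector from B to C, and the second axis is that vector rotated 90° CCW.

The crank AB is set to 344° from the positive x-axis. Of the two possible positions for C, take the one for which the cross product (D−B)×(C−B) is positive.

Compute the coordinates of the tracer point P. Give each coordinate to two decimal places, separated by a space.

-1.70 -1.12

A=(0,0), D=(12.00,0)
B = A + 1.00·(cos344°, sin344°) = (0.9613, -0.2756)
|BD| = 11.0422
circle(B,4.00) ∩ circle(D,8.00): a=3.3476, h=2.1894
  candidates: C₊=(4.2532,1.9967) cross=24.176; C₋=(4.3625,-2.3808) cross=-24.176
  mode + wants cross > 0 → take C=(4.2532,1.9967) (cross=24.176)
ex = (C−B)/|BC| = (0.8230,0.5681); ey = (-0.5681,0.8230)
P = B + -2.67·ex + 0.82·ey = (-1.7019,-1.1176)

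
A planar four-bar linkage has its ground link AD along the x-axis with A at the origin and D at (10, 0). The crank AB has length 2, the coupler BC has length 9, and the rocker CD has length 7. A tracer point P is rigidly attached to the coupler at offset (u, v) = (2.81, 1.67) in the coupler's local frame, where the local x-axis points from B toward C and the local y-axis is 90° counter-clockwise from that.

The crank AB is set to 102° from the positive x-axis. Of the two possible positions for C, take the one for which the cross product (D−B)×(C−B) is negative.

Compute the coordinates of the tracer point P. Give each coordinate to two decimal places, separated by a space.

A=(0,0), D=(10.00,0)
B = A + 2.00·(cos102°, sin102°) = (-0.4158, 1.9563)
|BD| = 10.5979
circle(B,9.00) ∩ circle(D,7.00): a=6.8087, h=5.8857
  candidates: C₊=(7.3623,6.4840) cross=62.376; C₋=(5.1894,-5.0851) cross=-62.376
  mode - wants cross < 0 → take C=(5.1894,-5.0851) (cross=-62.376)
ex = (C−B)/|BC| = (0.6228,-0.7824); ey = (0.7824,0.6228)
P = B + 2.81·ex + 1.67·ey = (2.6408,0.7979)

2.64 0.80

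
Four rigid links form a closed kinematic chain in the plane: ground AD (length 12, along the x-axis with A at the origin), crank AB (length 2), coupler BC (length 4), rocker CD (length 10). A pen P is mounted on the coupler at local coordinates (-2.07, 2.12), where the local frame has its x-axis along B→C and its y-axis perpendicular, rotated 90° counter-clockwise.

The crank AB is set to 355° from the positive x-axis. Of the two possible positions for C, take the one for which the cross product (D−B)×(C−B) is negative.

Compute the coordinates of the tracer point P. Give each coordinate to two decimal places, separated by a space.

A=(0,0), D=(12.00,0)
B = A + 2.00·(cos355°, sin355°) = (1.9924, -0.1743)
|BD| = 10.0091
circle(B,4.00) ∩ circle(D,10.00): a=0.8084, h=3.9175
  candidates: C₊=(2.7324,3.7566) cross=39.210; C₋=(2.8689,-4.0771) cross=-39.210
  mode - wants cross < 0 → take C=(2.8689,-4.0771) (cross=-39.210)
ex = (C−B)/|BC| = (0.2191,-0.9757); ey = (0.9757,0.2191)
P = B + -2.07·ex + 2.12·ey = (3.6073,2.3099)

3.61 2.31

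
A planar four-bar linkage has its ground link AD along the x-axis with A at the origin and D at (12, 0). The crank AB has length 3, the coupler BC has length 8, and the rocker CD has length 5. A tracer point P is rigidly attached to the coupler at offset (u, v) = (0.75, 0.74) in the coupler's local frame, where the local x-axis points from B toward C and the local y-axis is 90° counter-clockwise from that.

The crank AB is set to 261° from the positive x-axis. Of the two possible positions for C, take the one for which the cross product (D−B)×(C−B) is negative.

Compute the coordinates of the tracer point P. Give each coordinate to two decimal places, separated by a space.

A=(0,0), D=(12.00,0)
B = A + 3.00·(cos261°, sin261°) = (-0.4693, -2.9631)
|BD| = 12.8165
circle(B,8.00) ∩ circle(D,5.00): a=7.9297, h=1.0580
  candidates: C₊=(7.0010,-0.1005) cross=13.559; C₋=(7.4902,-2.1591) cross=-13.559
  mode - wants cross < 0 → take C=(7.4902,-2.1591) (cross=-13.559)
ex = (C−B)/|BC| = (0.9949,0.1005); ey = (-0.1005,0.9949)
P = B + 0.75·ex + 0.74·ey = (0.2025,-2.1514)

0.20 -2.15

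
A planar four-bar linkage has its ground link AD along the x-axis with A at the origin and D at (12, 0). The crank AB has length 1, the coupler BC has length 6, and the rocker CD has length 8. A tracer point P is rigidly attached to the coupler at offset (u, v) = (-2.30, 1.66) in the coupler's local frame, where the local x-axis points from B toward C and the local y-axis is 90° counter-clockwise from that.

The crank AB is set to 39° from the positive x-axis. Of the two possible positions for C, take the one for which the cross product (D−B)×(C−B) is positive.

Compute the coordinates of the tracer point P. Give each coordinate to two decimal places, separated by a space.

A=(0,0), D=(12.00,0)
B = A + 1.00·(cos39°, sin39°) = (0.7771, 0.6293)
|BD| = 11.2405
circle(B,6.00) ∩ circle(D,8.00): a=4.3747, h=4.1063
  candidates: C₊=(5.3749,4.4842) cross=46.157; C₋=(4.9151,-3.7155) cross=-46.157
  mode + wants cross > 0 → take C=(5.3749,4.4842) (cross=46.157)
ex = (C−B)/|BC| = (0.7663,0.6425); ey = (-0.6425,0.7663)
P = B + -2.30·ex + 1.66·ey = (-2.0519,0.4237)

-2.05 0.42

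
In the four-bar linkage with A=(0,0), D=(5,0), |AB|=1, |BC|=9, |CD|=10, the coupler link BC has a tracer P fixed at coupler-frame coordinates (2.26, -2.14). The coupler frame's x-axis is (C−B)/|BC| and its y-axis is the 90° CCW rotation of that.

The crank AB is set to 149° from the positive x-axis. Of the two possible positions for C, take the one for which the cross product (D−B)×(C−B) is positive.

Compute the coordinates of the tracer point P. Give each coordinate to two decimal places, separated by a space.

1.75 2.21

A=(0,0), D=(5.00,0)
B = A + 1.00·(cos149°, sin149°) = (-0.8572, 0.5150)
|BD| = 5.8798
circle(B,9.00) ∩ circle(D,10.00): a=1.3242, h=8.9021
  candidates: C₊=(1.2417,9.2669) cross=52.342; C₋=(-0.3179,-8.4688) cross=-52.342
  mode + wants cross > 0 → take C=(1.2417,9.2669) (cross=52.342)
ex = (C−B)/|BC| = (0.2332,0.9724); ey = (-0.9724,0.2332)
P = B + 2.26·ex + -2.14·ey = (1.7509,2.2137)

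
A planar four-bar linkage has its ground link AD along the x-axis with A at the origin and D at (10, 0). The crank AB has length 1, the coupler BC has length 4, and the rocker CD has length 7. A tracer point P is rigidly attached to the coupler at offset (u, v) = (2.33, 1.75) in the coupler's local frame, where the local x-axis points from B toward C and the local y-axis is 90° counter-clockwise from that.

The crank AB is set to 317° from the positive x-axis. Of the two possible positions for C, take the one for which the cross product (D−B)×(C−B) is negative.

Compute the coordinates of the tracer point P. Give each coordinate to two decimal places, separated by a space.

A=(0,0), D=(10.00,0)
B = A + 1.00·(cos317°, sin317°) = (0.7314, -0.6820)
|BD| = 9.2937
circle(B,4.00) ∩ circle(D,7.00): a=2.8715, h=2.7847
  candidates: C₊=(3.3907,2.3059) cross=25.880; C₋=(3.7994,-3.2485) cross=-25.880
  mode - wants cross < 0 → take C=(3.7994,-3.2485) (cross=-25.880)
ex = (C−B)/|BC| = (0.7670,-0.6416); ey = (0.6416,0.7670)
P = B + 2.33·ex + 1.75·ey = (3.6414,-0.8347)

3.64 -0.83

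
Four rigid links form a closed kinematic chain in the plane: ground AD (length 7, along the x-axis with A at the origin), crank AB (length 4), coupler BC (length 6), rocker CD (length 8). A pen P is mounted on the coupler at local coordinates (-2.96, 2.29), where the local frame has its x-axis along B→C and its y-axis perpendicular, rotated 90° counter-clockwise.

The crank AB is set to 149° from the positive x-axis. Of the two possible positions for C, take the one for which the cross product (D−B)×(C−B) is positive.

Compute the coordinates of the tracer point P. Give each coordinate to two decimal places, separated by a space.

-7.17 2.11

A=(0,0), D=(7.00,0)
B = A + 4.00·(cos149°, sin149°) = (-3.4287, 2.0602)
|BD| = 10.6302
circle(B,6.00) ∩ circle(D,8.00): a=3.9981, h=4.4738
  candidates: C₊=(1.3607,5.6743) cross=47.558; C₋=(-0.3734,-3.1037) cross=-47.558
  mode + wants cross > 0 → take C=(1.3607,5.6743) (cross=47.558)
ex = (C−B)/|BC| = (0.7982,0.6024); ey = (-0.6024,0.7982)
P = B + -2.96·ex + 2.29·ey = (-7.1708,2.1051)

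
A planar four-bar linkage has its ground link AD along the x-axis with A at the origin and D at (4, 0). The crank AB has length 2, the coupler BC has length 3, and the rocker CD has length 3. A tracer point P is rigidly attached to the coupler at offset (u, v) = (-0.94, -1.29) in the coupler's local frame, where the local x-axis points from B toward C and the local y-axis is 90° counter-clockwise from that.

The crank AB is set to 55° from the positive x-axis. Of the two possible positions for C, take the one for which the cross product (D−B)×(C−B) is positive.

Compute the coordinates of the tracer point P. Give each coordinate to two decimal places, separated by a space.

0.89 0.06

A=(0,0), D=(4.00,0)
B = A + 2.00·(cos55°, sin55°) = (1.1472, 1.6383)
|BD| = 3.2898
circle(B,3.00) ∩ circle(D,3.00): a=1.6449, h=2.5088
  candidates: C₊=(3.8230,2.9948) cross=8.254; C₋=(1.3242,-1.3565) cross=-8.254
  mode + wants cross > 0 → take C=(3.8230,2.9948) (cross=8.254)
ex = (C−B)/|BC| = (0.8919,0.4522); ey = (-0.4522,0.8919)
P = B + -0.94·ex + -1.29·ey = (0.8920,0.0627)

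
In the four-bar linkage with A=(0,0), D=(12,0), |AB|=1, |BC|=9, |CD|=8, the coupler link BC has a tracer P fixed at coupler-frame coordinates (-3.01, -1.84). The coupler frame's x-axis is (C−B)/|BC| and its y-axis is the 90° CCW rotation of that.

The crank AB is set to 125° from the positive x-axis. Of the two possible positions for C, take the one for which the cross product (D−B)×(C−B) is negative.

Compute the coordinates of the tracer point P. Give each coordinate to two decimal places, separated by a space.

-4.03 1.52

A=(0,0), D=(12.00,0)
B = A + 1.00·(cos125°, sin125°) = (-0.5736, 0.8192)
|BD| = 12.6002
circle(B,9.00) ∩ circle(D,8.00): a=6.9747, h=5.6880
  candidates: C₊=(6.7562,6.0417) cross=71.670; C₋=(6.0166,-5.3103) cross=-71.670
  mode - wants cross < 0 → take C=(6.0166,-5.3103) (cross=-71.670)
ex = (C−B)/|BC| = (0.7322,-0.6810); ey = (0.6810,0.7322)
P = B + -3.01·ex + -1.84·ey = (-4.0307,1.5218)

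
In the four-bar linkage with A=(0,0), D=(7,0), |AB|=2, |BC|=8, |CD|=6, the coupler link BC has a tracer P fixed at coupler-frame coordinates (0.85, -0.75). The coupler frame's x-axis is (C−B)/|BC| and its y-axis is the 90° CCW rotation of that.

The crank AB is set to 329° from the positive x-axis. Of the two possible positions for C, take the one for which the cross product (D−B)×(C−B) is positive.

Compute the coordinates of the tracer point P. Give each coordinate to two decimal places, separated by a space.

2.79 -0.68

A=(0,0), D=(7.00,0)
B = A + 2.00·(cos329°, sin329°) = (1.7143, -1.0301)
|BD| = 5.3851
circle(B,8.00) ∩ circle(D,6.00): a=5.2923, h=5.9993
  candidates: C₊=(5.7614,5.8708) cross=32.307; C₋=(8.0565,-5.9063) cross=-32.307
  mode + wants cross > 0 → take C=(5.7614,5.8708) (cross=32.307)
ex = (C−B)/|BC| = (0.5059,0.8626); ey = (-0.8626,0.5059)
P = B + 0.85·ex + -0.75·ey = (2.7913,-0.6763)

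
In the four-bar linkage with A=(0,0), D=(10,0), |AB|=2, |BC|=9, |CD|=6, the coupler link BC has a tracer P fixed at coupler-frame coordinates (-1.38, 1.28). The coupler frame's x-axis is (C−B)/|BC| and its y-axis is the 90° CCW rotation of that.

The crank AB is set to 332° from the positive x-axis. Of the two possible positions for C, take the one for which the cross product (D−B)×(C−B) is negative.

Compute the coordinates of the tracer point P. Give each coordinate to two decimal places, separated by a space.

A=(0,0), D=(10.00,0)
B = A + 2.00·(cos332°, sin332°) = (1.7659, -0.9389)
|BD| = 8.2875
circle(B,9.00) ∩ circle(D,6.00): a=6.8587, h=5.8274
  candidates: C₊=(7.9202,5.6280) cross=48.294; C₋=(9.2406,-5.9518) cross=-48.294
  mode - wants cross < 0 → take C=(9.2406,-5.9518) (cross=-48.294)
ex = (C−B)/|BC| = (0.8305,-0.5570); ey = (0.5570,0.8305)
P = B + -1.38·ex + 1.28·ey = (1.3327,0.8928)

1.33 0.89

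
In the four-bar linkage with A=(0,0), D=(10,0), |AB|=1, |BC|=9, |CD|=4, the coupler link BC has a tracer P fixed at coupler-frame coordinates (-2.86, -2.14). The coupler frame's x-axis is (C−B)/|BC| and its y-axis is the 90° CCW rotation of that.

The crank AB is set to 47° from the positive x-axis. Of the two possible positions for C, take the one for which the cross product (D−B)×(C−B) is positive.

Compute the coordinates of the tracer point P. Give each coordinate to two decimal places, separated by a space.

A=(0,0), D=(10.00,0)
B = A + 1.00·(cos47°, sin47°) = (0.6820, 0.7314)
|BD| = 9.3467
circle(B,9.00) ∩ circle(D,4.00): a=8.1505, h=3.8170
  candidates: C₊=(9.1062,3.8989) cross=35.676; C₋=(8.5088,-3.7117) cross=-35.676
  mode + wants cross > 0 → take C=(9.1062,3.8989) (cross=35.676)
ex = (C−B)/|BC| = (0.9360,0.3519); ey = (-0.3519,0.9360)
P = B + -2.86·ex + -2.14·ey = (-1.2419,-2.2783)

-1.24 -2.28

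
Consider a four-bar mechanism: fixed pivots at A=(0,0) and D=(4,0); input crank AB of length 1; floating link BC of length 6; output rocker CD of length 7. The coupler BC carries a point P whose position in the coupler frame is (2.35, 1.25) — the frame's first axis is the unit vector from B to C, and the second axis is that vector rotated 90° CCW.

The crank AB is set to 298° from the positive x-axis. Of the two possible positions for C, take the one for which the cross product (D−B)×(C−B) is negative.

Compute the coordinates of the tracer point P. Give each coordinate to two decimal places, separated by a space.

A=(0,0), D=(4.00,0)
B = A + 1.00·(cos298°, sin298°) = (0.4695, -0.8829)
|BD| = 3.6393
circle(B,6.00) ∩ circle(D,7.00): a=0.0336, h=5.9999
  candidates: C₊=(-0.9537,4.9458) cross=21.835; C₋=(1.9577,-6.6954) cross=-21.835
  mode - wants cross < 0 → take C=(1.9577,-6.6954) (cross=-21.835)
ex = (C−B)/|BC| = (0.2480,-0.9688); ey = (0.9688,0.2480)
P = B + 2.35·ex + 1.25·ey = (2.2633,-2.8495)

2.26 -2.85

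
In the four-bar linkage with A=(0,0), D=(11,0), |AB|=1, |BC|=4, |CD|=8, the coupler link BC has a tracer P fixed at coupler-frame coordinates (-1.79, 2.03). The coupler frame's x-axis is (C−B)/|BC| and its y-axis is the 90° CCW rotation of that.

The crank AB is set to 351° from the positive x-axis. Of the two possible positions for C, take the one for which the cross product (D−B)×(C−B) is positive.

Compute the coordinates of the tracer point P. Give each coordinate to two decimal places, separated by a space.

A=(0,0), D=(11.00,0)
B = A + 1.00·(cos351°, sin351°) = (0.9877, -0.1564)
|BD| = 10.0135
circle(B,4.00) ∩ circle(D,8.00): a=2.6100, h=3.0311
  candidates: C₊=(3.5500,2.9151) cross=30.352; C₋=(3.6447,-3.1464) cross=-30.352
  mode + wants cross > 0 → take C=(3.5500,2.9151) (cross=30.352)
ex = (C−B)/|BC| = (0.6406,0.7679); ey = (-0.7679,0.6406)
P = B + -1.79·ex + 2.03·ey = (-1.7178,-0.2306)

-1.72 -0.23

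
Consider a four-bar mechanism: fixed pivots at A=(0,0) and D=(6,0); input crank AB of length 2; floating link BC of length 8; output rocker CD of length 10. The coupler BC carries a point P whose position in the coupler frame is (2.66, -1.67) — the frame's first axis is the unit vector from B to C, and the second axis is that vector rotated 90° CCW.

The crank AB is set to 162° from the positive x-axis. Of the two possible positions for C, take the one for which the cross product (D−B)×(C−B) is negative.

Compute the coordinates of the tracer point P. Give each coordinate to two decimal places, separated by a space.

A=(0,0), D=(6.00,0)
B = A + 2.00·(cos162°, sin162°) = (-1.9021, 0.6180)
|BD| = 7.9262
circle(B,8.00) ∩ circle(D,10.00): a=1.6922, h=7.8190
  candidates: C₊=(0.3946,8.2813) cross=61.975; C₋=(-0.8247,-7.3091) cross=-61.975
  mode - wants cross < 0 → take C=(-0.8247,-7.3091) (cross=-61.975)
ex = (C−B)/|BC| = (0.1347,-0.9909); ey = (0.9909,0.1347)
P = B + 2.66·ex + -1.67·ey = (-3.1987,-2.2426)

-3.20 -2.24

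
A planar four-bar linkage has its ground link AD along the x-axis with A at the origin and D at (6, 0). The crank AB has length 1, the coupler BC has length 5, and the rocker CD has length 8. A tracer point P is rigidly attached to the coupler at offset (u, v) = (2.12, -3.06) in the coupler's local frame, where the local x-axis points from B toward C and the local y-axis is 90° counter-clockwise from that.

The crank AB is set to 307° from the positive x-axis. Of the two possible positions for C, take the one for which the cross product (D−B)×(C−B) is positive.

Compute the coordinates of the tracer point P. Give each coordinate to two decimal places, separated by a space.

2.85 2.17

A=(0,0), D=(6.00,0)
B = A + 1.00·(cos307°, sin307°) = (0.6018, -0.7986)
|BD| = 5.4569
circle(B,5.00) ∩ circle(D,8.00): a=-0.8450, h=4.9281
  candidates: C₊=(-0.9553,3.9527) cross=26.892; C₋=(0.4872,-5.7973) cross=-26.892
  mode + wants cross > 0 → take C=(-0.9553,3.9527) (cross=26.892)
ex = (C−B)/|BC| = (-0.3114,0.9503); ey = (-0.9503,-0.3114)
P = B + 2.12·ex + -3.06·ey = (2.8494,2.1689)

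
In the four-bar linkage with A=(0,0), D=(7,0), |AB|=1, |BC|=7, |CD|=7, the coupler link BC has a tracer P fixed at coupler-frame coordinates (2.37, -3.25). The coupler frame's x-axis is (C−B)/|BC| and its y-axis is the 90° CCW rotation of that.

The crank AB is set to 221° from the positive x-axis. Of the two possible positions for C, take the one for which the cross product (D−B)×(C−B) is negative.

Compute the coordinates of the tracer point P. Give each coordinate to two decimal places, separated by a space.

-1.82 -4.54

A=(0,0), D=(7.00,0)
B = A + 1.00·(cos221°, sin221°) = (-0.7547, -0.6561)
|BD| = 7.7824
circle(B,7.00) ∩ circle(D,7.00): a=3.8912, h=5.8188
  candidates: C₊=(2.6321,5.4701) cross=45.284; C₋=(3.6132,-6.1261) cross=-45.284
  mode - wants cross < 0 → take C=(3.6132,-6.1261) (cross=-45.284)
ex = (C−B)/|BC| = (0.6240,-0.7814); ey = (0.7814,0.6240)
P = B + 2.37·ex + -3.25·ey = (-1.8155,-4.5360)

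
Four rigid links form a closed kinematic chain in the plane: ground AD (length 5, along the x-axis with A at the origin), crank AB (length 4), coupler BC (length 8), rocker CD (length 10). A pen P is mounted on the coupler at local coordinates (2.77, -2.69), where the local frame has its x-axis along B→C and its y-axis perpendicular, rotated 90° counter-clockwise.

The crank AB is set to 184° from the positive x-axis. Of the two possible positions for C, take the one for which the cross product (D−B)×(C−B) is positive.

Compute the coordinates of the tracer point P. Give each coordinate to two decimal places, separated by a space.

-0.63 1.62

A=(0,0), D=(5.00,0)
B = A + 4.00·(cos184°, sin184°) = (-3.9903, -0.2790)
|BD| = 8.9946
circle(B,8.00) ∩ circle(D,10.00): a=2.4961, h=7.6006
  candidates: C₊=(-1.7312,7.3954) cross=68.364; C₋=(-1.2596,-7.7986) cross=-68.364
  mode + wants cross > 0 → take C=(-1.7312,7.3954) (cross=68.364)
ex = (C−B)/|BC| = (0.2824,0.9593); ey = (-0.9593,0.2824)
P = B + 2.77·ex + -2.69·ey = (-0.6275,1.6186)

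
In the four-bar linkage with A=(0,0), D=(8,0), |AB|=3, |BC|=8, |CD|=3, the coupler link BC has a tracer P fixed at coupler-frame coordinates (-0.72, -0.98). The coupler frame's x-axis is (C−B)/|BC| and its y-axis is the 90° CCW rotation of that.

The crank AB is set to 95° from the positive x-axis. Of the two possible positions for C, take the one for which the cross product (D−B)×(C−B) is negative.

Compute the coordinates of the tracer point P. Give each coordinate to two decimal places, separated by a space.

A=(0,0), D=(8.00,0)
B = A + 3.00·(cos95°, sin95°) = (-0.2615, 2.9886)
|BD| = 8.7854
circle(B,8.00) ∩ circle(D,3.00): a=7.5229, h=2.7214
  candidates: C₊=(7.7385,2.9886) cross=23.909; C₋=(5.8870,-2.1296) cross=-23.909
  mode - wants cross < 0 → take C=(5.8870,-2.1296) (cross=-23.909)
ex = (C−B)/|BC| = (0.7686,-0.6398); ey = (0.6398,0.7686)
P = B + -0.72·ex + -0.98·ey = (-1.4418,2.6960)

-1.44 2.70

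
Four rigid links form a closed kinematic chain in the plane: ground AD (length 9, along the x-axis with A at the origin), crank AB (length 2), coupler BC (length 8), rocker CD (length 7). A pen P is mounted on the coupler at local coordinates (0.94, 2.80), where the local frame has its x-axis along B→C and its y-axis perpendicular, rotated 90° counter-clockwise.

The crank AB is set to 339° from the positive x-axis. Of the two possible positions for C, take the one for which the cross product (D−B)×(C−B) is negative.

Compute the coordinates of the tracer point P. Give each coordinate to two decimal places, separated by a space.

4.59 0.42

A=(0,0), D=(9.00,0)
B = A + 2.00·(cos339°, sin339°) = (1.8672, -0.7167)
|BD| = 7.1688
circle(B,8.00) ∩ circle(D,7.00): a=4.6306, h=6.5236
  candidates: C₊=(5.8223,6.2372) cross=46.766; C₋=(7.1268,-6.7447) cross=-46.766
  mode - wants cross < 0 → take C=(7.1268,-6.7447) (cross=-46.766)
ex = (C−B)/|BC| = (0.6575,-0.7535); ey = (0.7535,0.6575)
P = B + 0.94·ex + 2.80·ey = (4.5950,0.4158)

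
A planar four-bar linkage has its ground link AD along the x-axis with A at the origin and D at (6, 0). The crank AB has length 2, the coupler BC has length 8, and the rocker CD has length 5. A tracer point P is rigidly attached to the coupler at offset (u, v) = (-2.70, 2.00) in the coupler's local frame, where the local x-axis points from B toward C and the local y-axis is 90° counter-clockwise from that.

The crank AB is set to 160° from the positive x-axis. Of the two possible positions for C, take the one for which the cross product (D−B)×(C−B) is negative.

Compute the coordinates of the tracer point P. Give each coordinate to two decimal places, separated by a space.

-2.57 3.97

A=(0,0), D=(6.00,0)
B = A + 2.00·(cos160°, sin160°) = (-1.8794, 0.6840)
|BD| = 7.9090
circle(B,8.00) ∩ circle(D,5.00): a=6.4200, h=4.7732
  candidates: C₊=(4.9294,4.8840) cross=37.751; C₋=(4.1038,-4.6265) cross=-37.751
  mode - wants cross < 0 → take C=(4.1038,-4.6265) (cross=-37.751)
ex = (C−B)/|BC| = (0.7479,-0.6638); ey = (0.6638,0.7479)
P = B + -2.70·ex + 2.00·ey = (-2.5711,3.9721)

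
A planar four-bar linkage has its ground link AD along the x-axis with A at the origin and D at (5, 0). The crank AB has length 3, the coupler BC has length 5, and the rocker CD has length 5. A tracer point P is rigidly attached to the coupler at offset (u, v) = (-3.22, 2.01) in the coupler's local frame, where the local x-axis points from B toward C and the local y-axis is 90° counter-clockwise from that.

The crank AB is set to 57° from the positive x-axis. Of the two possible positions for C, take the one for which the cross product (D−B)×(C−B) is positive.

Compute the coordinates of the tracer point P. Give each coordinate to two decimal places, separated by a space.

A=(0,0), D=(5.00,0)
B = A + 3.00·(cos57°, sin57°) = (1.6339, 2.5160)
|BD| = 4.2025
circle(B,5.00) ∩ circle(D,5.00): a=2.1012, h=4.5370
  candidates: C₊=(6.0333,4.8921) cross=19.067; C₋=(0.6006,-2.3761) cross=-19.067
  mode + wants cross > 0 → take C=(6.0333,4.8921) (cross=19.067)
ex = (C−B)/|BC| = (0.8799,0.4752); ey = (-0.4752,0.8799)
P = B + -3.22·ex + 2.01·ey = (-2.1544,2.7544)

-2.15 2.75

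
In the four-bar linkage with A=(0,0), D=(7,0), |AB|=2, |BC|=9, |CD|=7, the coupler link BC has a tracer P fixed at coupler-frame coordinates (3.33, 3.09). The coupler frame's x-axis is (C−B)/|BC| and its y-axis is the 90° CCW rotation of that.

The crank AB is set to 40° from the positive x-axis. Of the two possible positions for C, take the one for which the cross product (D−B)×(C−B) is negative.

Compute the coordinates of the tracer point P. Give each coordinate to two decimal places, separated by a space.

5.76 -0.37

A=(0,0), D=(7.00,0)
B = A + 2.00·(cos40°, sin40°) = (1.5321, 1.2856)
|BD| = 5.6170
circle(B,9.00) ∩ circle(D,7.00): a=5.6570, h=6.9999
  candidates: C₊=(8.6410,6.8049) cross=39.318; C₋=(5.4369,-6.8232) cross=-39.318
  mode - wants cross < 0 → take C=(5.4369,-6.8232) (cross=-39.318)
ex = (C−B)/|BC| = (0.4339,-0.9010); ey = (0.9010,0.4339)
P = B + 3.33·ex + 3.09·ey = (5.7609,-0.3741)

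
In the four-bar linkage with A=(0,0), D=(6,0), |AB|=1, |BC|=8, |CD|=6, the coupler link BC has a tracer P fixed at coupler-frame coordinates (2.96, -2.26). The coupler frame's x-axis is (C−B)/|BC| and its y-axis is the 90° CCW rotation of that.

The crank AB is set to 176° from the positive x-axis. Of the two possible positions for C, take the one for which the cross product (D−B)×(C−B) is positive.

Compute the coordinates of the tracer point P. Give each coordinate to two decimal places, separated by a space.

A=(0,0), D=(6.00,0)
B = A + 1.00·(cos176°, sin176°) = (-0.9976, 0.0698)
|BD| = 6.9979
circle(B,8.00) ∩ circle(D,6.00): a=5.4996, h=5.8099
  candidates: C₊=(4.5596,5.8245) cross=40.657; C₋=(4.4438,-5.7947) cross=-40.657
  mode + wants cross > 0 → take C=(4.5596,5.8245) (cross=40.657)
ex = (C−B)/|BC| = (0.6946,0.7193); ey = (-0.7193,0.6946)
P = B + 2.96·ex + -2.26·ey = (2.6843,0.6291)

2.68 0.63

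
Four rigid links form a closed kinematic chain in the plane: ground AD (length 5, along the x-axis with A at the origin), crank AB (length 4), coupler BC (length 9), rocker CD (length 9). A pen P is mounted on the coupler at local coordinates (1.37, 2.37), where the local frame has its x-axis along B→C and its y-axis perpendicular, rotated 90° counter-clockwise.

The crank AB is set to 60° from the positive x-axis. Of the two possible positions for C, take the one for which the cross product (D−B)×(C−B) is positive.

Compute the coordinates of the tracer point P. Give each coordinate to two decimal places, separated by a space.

2.19 6.20

A=(0,0), D=(5.00,0)
B = A + 4.00·(cos60°, sin60°) = (2.0000, 3.4641)
|BD| = 4.5826
circle(B,9.00) ∩ circle(D,9.00): a=2.2913, h=8.7034
  candidates: C₊=(10.0792,7.4298) cross=39.884; C₋=(-3.0792,-3.9657) cross=-39.884
  mode + wants cross > 0 → take C=(10.0792,7.4298) (cross=39.884)
ex = (C−B)/|BC| = (0.8977,0.4406); ey = (-0.4406,0.8977)
P = B + 1.37·ex + 2.37·ey = (2.1855,6.1953)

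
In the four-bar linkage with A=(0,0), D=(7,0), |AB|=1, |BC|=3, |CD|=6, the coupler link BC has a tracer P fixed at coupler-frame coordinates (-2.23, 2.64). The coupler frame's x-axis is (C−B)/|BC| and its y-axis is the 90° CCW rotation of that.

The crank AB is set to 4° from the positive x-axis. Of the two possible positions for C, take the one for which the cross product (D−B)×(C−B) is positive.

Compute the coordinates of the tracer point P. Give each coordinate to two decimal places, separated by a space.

-2.13 -1.39

A=(0,0), D=(7.00,0)
B = A + 1.00·(cos4°, sin4°) = (0.9976, 0.0698)
|BD| = 6.0028
circle(B,3.00) ∩ circle(D,6.00): a=0.7525, h=2.9041
  candidates: C₊=(1.7837,2.9649) cross=17.433; C₋=(1.7163,-2.8429) cross=-17.433
  mode + wants cross > 0 → take C=(1.7837,2.9649) (cross=17.433)
ex = (C−B)/|BC| = (0.2621,0.9651); ey = (-0.9651,0.2621)
P = B + -2.23·ex + 2.64·ey = (-2.1346,-1.3905)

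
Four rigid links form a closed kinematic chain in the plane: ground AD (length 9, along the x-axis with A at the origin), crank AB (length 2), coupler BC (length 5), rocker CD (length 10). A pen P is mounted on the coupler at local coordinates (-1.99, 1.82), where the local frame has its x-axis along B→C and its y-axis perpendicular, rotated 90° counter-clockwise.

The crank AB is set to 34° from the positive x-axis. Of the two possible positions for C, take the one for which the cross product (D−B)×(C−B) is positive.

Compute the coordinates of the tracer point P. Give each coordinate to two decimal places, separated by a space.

A=(0,0), D=(9.00,0)
B = A + 2.00·(cos34°, sin34°) = (1.6581, 1.1184)
|BD| = 7.4266
circle(B,5.00) ∩ circle(D,10.00): a=-1.3361, h=4.8182
  candidates: C₊=(1.0628,6.0828) cross=35.783; C₋=(-0.3884,-3.4436) cross=-35.783
  mode + wants cross > 0 → take C=(1.0628,6.0828) (cross=35.783)
ex = (C−B)/|BC| = (-0.1191,0.9929); ey = (-0.9929,-0.1191)
P = B + -1.99·ex + 1.82·ey = (0.0879,-1.0741)

0.09 -1.07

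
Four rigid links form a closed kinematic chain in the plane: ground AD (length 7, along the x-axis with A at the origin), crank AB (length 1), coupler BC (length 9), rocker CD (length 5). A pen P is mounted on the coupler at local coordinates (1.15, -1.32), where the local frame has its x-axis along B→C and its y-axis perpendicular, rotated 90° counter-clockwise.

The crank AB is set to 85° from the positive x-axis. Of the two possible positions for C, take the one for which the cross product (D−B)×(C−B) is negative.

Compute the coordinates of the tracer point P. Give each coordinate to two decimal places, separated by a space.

0.07 -0.75

A=(0,0), D=(7.00,0)
B = A + 1.00·(cos85°, sin85°) = (0.0872, 0.9962)
|BD| = 6.9843
circle(B,9.00) ∩ circle(D,5.00): a=7.5011, h=4.9732
  candidates: C₊=(8.2210,4.8486) cross=34.734; C₋=(6.8023,-4.9961) cross=-34.734
  mode - wants cross < 0 → take C=(6.8023,-4.9961) (cross=-34.734)
ex = (C−B)/|BC| = (0.7461,-0.6658); ey = (0.6658,0.7461)
P = B + 1.15·ex + -1.32·ey = (0.0663,-0.7544)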